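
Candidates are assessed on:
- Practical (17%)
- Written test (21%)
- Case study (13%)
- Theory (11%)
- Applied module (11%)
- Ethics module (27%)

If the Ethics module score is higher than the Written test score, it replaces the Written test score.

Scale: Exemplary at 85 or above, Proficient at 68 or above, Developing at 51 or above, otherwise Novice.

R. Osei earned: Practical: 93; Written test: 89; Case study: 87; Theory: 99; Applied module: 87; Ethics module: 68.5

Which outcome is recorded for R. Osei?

Proficient

Ethics module (68.5) ≤ Written test (89), so Written test stays at 89.
Weighted total:
  Practical 93 × 0.17 = 15.81
  Written test 89 × 0.21 = 18.69
  Case study 87 × 0.13 = 11.31
  Theory 99 × 0.11 = 10.89
  Applied module 87 × 0.11 = 9.57
  Ethics module 68.5 × 0.27 = 18.495
Sum = 84.765
84.765 is ≥ 68 and < 85 → Proficient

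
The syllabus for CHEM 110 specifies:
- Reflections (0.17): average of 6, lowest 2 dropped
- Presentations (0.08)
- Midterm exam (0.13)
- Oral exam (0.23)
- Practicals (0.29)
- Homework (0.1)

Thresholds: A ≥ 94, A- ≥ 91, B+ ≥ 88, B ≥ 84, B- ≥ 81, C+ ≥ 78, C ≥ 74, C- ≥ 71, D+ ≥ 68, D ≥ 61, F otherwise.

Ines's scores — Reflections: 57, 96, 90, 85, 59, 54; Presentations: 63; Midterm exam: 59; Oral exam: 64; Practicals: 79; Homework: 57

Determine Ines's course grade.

Reflections: drop 54, 57 → average of remaining 4 = 330/4 = 82.5
Weighted total:
  Reflections 82.5 × 0.17 = 14.025
  Presentations 63 × 0.08 = 5.04
  Midterm exam 59 × 0.13 = 7.67
  Oral exam 64 × 0.23 = 14.72
  Practicals 79 × 0.29 = 22.91
  Homework 57 × 0.1 = 5.7
Sum = 70.065
70.065 is ≥ 68 and < 71 → D+

D+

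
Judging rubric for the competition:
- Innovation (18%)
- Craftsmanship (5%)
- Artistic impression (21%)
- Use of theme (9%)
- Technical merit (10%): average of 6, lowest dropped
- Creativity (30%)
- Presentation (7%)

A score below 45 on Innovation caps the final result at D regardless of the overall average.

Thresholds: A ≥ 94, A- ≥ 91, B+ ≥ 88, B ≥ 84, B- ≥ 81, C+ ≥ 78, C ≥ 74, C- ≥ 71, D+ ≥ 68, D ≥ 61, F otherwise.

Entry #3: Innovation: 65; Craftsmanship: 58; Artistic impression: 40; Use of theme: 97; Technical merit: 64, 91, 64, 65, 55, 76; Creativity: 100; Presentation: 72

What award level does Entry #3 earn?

Technical merit: drop 55 → average of remaining 5 = 360/5 = 72
Innovation score 65 ≥ 45: minimum met.
Weighted total:
  Innovation 65 × 0.18 = 11.7
  Craftsmanship 58 × 0.05 = 2.9
  Artistic impression 40 × 0.21 = 8.4
  Use of theme 97 × 0.09 = 8.73
  Technical merit 72 × 0.1 = 7.2
  Creativity 100 × 0.3 = 30
  Presentation 72 × 0.07 = 5.04
Sum = 73.97
73.97 is ≥ 71 and < 74 → C-

C-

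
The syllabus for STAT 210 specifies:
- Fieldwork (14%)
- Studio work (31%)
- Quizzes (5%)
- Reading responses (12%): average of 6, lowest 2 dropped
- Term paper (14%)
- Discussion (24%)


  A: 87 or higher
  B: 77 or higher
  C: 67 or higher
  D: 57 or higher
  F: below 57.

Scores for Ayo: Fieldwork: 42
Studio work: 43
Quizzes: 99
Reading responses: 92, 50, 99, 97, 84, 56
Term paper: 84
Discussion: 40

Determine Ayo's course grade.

F

Reading responses: drop 50, 56 → average of remaining 4 = 372/4 = 93
Weighted total:
  Fieldwork 42 × 0.14 = 5.88
  Studio work 43 × 0.31 = 13.33
  Quizzes 99 × 0.05 = 4.95
  Reading responses 93 × 0.12 = 11.16
  Term paper 84 × 0.14 = 11.76
  Discussion 40 × 0.24 = 9.6
Sum = 56.68
56.68 < 57 → F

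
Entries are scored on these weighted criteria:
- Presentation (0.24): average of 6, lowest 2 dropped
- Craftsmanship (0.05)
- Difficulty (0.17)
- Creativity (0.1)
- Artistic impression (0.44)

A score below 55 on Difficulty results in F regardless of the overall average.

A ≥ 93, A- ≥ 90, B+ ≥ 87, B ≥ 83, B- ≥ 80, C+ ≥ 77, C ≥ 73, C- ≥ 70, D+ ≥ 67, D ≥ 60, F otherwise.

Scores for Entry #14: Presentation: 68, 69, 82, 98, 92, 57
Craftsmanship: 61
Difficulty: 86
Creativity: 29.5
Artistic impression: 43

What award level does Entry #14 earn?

Presentation: drop 57, 68 → average of remaining 4 = 341/4 = 85.25
Difficulty score 86 ≥ 55: minimum met.
Weighted total:
  Presentation 85.25 × 0.24 = 20.46
  Craftsmanship 61 × 0.05 = 3.05
  Difficulty 86 × 0.17 = 14.62
  Creativity 29.5 × 0.1 = 2.95
  Artistic impression 43 × 0.44 = 18.92
Sum = 60
60 is ≥ 60 and < 67 → D

D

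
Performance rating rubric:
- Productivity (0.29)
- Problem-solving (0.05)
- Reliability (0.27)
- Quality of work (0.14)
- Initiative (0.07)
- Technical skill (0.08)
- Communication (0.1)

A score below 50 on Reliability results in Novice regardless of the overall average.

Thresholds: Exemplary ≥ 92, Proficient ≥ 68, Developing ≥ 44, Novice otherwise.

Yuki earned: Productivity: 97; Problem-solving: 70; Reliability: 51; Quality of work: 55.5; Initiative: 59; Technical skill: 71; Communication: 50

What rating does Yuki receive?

Reliability score 51 ≥ 50: minimum met.
Weighted total:
  Productivity 97 × 0.29 = 28.13
  Problem-solving 70 × 0.05 = 3.5
  Reliability 51 × 0.27 = 13.77
  Quality of work 55.5 × 0.14 = 7.77
  Initiative 59 × 0.07 = 4.13
  Technical skill 71 × 0.08 = 5.68
  Communication 50 × 0.1 = 5
Sum = 67.98
67.98 is ≥ 44 and < 68 → Developing

Developing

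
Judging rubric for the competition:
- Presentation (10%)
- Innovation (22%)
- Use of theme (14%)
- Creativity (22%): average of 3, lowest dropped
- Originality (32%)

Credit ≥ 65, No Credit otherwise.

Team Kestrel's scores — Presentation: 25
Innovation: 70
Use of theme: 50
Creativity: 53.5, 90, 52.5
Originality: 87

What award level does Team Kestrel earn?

Creativity: drop 52.5 → average of remaining 2 = 143.5/2 = 71.75
Weighted total:
  Presentation 25 × 0.1 = 2.5
  Innovation 70 × 0.22 = 15.4
  Use of theme 50 × 0.14 = 7
  Creativity 71.75 × 0.22 = 15.785
  Originality 87 × 0.32 = 27.84
Sum = 68.525
68.525 ≥ 65 → Credit

Credit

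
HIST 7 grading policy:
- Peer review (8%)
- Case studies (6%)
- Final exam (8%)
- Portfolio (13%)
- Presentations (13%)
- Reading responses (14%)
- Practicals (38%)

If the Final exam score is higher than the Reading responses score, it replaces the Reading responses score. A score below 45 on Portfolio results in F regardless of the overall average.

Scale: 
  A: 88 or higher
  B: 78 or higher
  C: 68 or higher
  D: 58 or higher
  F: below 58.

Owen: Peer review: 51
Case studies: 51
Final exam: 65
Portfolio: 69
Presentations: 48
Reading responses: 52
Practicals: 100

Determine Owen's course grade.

C

Final exam (65) > Reading responses (52), so Reading responses counts as 65.
Portfolio score 69 ≥ 45: minimum met.
Weighted total:
  Peer review 51 × 0.08 = 4.08
  Case studies 51 × 0.06 = 3.06
  Final exam 65 × 0.08 = 5.2
  Portfolio 69 × 0.13 = 8.97
  Presentations 48 × 0.13 = 6.24
  Reading responses 65 × 0.14 = 9.1
  Practicals 100 × 0.38 = 38
Sum = 74.65
74.65 is ≥ 68 and < 78 → C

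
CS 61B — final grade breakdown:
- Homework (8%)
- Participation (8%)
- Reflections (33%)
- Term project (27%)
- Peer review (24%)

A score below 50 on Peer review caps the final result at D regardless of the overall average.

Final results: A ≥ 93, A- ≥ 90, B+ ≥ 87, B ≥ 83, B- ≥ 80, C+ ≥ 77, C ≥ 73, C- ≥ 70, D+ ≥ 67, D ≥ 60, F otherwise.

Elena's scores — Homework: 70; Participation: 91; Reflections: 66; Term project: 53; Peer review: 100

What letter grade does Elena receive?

Peer review score 100 ≥ 50: minimum met.
Weighted total:
  Homework 70 × 0.08 = 5.6
  Participation 91 × 0.08 = 7.28
  Reflections 66 × 0.33 = 21.78
  Term project 53 × 0.27 = 14.31
  Peer review 100 × 0.24 = 24
Sum = 72.97
72.97 is ≥ 70 and < 73 → C-

C-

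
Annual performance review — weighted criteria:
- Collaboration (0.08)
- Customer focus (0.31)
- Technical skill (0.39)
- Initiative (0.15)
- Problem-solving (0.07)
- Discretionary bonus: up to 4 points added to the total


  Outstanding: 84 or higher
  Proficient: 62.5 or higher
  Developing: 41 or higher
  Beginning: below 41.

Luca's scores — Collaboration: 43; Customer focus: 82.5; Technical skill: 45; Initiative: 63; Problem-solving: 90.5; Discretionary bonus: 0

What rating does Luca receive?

Weighted total:
  Collaboration 43 × 0.08 = 3.44
  Customer focus 82.5 × 0.31 = 25.575
  Technical skill 45 × 0.39 = 17.55
  Initiative 63 × 0.15 = 9.45
  Problem-solving 90.5 × 0.07 = 6.335
Sum = 62.35
Discretionary bonus: 62.35 + 0 = 62.35
62.35 is ≥ 41 and < 62.5 → Developing

Developing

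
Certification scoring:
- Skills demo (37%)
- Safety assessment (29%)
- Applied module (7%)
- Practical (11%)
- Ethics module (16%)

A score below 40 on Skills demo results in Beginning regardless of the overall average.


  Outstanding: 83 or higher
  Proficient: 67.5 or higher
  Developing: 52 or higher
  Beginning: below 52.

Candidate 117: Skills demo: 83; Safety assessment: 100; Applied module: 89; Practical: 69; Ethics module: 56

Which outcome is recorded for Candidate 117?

Proficient

Skills demo score 83 ≥ 40: minimum met.
Weighted total:
  Skills demo 83 × 0.37 = 30.71
  Safety assessment 100 × 0.29 = 29
  Applied module 89 × 0.07 = 6.23
  Practical 69 × 0.11 = 7.59
  Ethics module 56 × 0.16 = 8.96
Sum = 82.49
82.49 is ≥ 67.5 and < 83 → Proficient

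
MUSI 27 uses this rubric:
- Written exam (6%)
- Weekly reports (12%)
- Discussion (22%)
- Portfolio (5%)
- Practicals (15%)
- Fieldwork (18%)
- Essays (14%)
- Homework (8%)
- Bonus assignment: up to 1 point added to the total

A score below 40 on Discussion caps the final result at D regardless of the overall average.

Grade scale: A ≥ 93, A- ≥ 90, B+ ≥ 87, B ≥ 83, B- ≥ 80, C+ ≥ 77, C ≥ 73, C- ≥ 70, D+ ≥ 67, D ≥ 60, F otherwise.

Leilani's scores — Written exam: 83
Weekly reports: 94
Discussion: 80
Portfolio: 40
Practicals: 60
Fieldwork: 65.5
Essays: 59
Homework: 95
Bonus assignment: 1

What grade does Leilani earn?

Discussion score 80 ≥ 40: minimum met.
Weighted total:
  Written exam 83 × 0.06 = 4.98
  Weekly reports 94 × 0.12 = 11.28
  Discussion 80 × 0.22 = 17.6
  Portfolio 40 × 0.05 = 2
  Practicals 60 × 0.15 = 9
  Fieldwork 65.5 × 0.18 = 11.79
  Essays 59 × 0.14 = 8.26
  Homework 95 × 0.08 = 7.6
Sum = 72.51
Bonus assignment: 72.51 + 1 = 73.51
73.51 is ≥ 73 and < 77 → C

C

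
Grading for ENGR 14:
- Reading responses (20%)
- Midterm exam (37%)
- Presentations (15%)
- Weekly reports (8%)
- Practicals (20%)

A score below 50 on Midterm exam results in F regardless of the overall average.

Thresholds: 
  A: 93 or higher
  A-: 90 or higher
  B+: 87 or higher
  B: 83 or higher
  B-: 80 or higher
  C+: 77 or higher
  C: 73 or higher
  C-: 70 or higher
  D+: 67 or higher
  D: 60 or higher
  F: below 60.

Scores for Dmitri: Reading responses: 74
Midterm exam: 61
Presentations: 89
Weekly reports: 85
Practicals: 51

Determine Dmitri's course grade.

Midterm exam score 61 ≥ 50: minimum met.
Weighted total:
  Reading responses 74 × 0.2 = 14.8
  Midterm exam 61 × 0.37 = 22.57
  Presentations 89 × 0.15 = 13.35
  Weekly reports 85 × 0.08 = 6.8
  Practicals 51 × 0.2 = 10.2
Sum = 67.72
67.72 is ≥ 67 and < 70 → D+

D+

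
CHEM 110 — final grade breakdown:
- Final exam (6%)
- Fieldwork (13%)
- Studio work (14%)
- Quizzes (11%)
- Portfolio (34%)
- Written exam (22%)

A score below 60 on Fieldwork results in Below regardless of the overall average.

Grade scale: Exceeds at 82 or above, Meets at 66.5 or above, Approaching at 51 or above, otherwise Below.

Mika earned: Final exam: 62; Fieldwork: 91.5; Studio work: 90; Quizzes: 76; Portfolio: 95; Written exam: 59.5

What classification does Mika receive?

Meets

Fieldwork score 91.5 ≥ 60: minimum met.
Weighted total:
  Final exam 62 × 0.06 = 3.72
  Fieldwork 91.5 × 0.13 = 11.895
  Studio work 90 × 0.14 = 12.6
  Quizzes 76 × 0.11 = 8.36
  Portfolio 95 × 0.34 = 32.3
  Written exam 59.5 × 0.22 = 13.09
Sum = 81.965
81.965 is ≥ 66.5 and < 82 → Meets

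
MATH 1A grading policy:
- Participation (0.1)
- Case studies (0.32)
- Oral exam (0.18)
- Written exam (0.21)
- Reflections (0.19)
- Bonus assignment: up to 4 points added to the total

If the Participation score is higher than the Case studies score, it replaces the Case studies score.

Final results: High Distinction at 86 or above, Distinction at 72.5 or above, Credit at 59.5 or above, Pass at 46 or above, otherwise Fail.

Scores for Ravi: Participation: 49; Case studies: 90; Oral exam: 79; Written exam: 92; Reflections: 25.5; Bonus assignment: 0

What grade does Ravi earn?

Credit

Participation (49) ≤ Case studies (90), so Case studies stays at 90.
Weighted total:
  Participation 49 × 0.1 = 4.9
  Case studies 90 × 0.32 = 28.8
  Oral exam 79 × 0.18 = 14.22
  Written exam 92 × 0.21 = 19.32
  Reflections 25.5 × 0.19 = 4.845
Sum = 72.085
Bonus assignment: 72.085 + 0 = 72.085
72.085 is ≥ 59.5 and < 72.5 → Credit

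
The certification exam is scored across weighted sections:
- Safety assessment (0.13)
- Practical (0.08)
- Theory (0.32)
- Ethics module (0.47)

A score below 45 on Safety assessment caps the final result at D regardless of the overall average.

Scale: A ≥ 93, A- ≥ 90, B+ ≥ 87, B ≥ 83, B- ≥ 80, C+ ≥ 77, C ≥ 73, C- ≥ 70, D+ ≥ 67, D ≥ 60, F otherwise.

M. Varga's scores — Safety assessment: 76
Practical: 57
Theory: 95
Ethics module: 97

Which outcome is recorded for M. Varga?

Safety assessment score 76 ≥ 45: minimum met.
Weighted total:
  Safety assessment 76 × 0.13 = 9.88
  Practical 57 × 0.08 = 4.56
  Theory 95 × 0.32 = 30.4
  Ethics module 97 × 0.47 = 45.59
Sum = 90.43
90.43 is ≥ 90 and < 93 → A-

A-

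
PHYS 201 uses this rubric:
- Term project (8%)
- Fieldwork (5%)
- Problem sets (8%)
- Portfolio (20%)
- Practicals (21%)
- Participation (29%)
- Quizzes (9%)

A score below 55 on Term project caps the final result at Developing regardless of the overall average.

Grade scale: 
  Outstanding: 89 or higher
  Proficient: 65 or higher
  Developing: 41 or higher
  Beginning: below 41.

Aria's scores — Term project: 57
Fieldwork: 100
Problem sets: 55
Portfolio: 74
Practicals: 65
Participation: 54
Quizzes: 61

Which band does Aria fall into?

Developing

Term project score 57 ≥ 55: minimum met.
Weighted total:
  Term project 57 × 0.08 = 4.56
  Fieldwork 100 × 0.05 = 5
  Problem sets 55 × 0.08 = 4.4
  Portfolio 74 × 0.2 = 14.8
  Practicals 65 × 0.21 = 13.65
  Participation 54 × 0.29 = 15.66
  Quizzes 61 × 0.09 = 5.49
Sum = 63.56
63.56 is ≥ 41 and < 65 → Developing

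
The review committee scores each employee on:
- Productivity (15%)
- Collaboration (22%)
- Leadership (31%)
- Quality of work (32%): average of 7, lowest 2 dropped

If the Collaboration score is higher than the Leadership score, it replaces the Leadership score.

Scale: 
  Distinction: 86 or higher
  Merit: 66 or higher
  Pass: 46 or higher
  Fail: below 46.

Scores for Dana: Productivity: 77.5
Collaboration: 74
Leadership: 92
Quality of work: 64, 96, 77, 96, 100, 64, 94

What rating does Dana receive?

Distinction

Quality of work: drop 64, 64 → average of remaining 5 = 463/5 = 92.6
Collaboration (74) ≤ Leadership (92), so Leadership stays at 92.
Weighted total:
  Productivity 77.5 × 0.15 = 11.625
  Collaboration 74 × 0.22 = 16.28
  Leadership 92 × 0.31 = 28.52
  Quality of work 92.6 × 0.32 = 29.632
Sum = 86.057
86.057 ≥ 86 → Distinction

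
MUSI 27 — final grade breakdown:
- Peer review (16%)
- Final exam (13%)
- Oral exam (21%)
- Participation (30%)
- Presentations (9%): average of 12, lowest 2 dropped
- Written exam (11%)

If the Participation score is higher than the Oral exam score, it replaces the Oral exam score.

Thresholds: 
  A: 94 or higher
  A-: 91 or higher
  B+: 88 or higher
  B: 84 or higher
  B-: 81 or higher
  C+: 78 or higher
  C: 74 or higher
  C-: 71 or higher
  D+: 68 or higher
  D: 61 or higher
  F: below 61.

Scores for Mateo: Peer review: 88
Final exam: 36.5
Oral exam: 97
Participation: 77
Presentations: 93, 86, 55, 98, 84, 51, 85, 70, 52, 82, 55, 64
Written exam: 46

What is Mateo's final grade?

Presentations: drop 51, 52 → average of remaining 10 = 772/10 = 77.2
Participation (77) ≤ Oral exam (97), so Oral exam stays at 97.
Weighted total:
  Peer review 88 × 0.16 = 14.08
  Final exam 36.5 × 0.13 = 4.745
  Oral exam 97 × 0.21 = 20.37
  Participation 77 × 0.3 = 23.1
  Presentations 77.2 × 0.09 = 6.948
  Written exam 46 × 0.11 = 5.06
Sum = 74.303
74.303 is ≥ 74 and < 78 → C

C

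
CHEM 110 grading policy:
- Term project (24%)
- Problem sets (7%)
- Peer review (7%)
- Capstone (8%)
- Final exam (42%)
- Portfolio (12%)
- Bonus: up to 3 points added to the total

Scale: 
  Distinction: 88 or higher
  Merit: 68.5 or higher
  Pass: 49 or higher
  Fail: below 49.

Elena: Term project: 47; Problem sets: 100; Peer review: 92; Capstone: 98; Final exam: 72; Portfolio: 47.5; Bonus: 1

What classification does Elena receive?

Merit

Weighted total:
  Term project 47 × 0.24 = 11.28
  Problem sets 100 × 0.07 = 7
  Peer review 92 × 0.07 = 6.44
  Capstone 98 × 0.08 = 7.84
  Final exam 72 × 0.42 = 30.24
  Portfolio 47.5 × 0.12 = 5.7
Sum = 68.5
Bonus: 68.5 + 1 = 69.5
69.5 is ≥ 68.5 and < 88 → Merit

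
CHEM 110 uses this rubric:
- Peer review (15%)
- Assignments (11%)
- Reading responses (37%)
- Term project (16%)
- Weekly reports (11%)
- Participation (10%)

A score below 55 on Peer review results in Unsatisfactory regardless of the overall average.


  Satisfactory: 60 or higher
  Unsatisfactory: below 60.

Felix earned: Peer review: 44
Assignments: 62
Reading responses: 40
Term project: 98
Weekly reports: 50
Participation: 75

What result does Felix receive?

Peer review score 44 < 55: minimum not met.
Weighted total:
  Peer review 44 × 0.15 = 6.6
  Assignments 62 × 0.11 = 6.82
  Reading responses 40 × 0.37 = 14.8
  Term project 98 × 0.16 = 15.68
  Weekly reports 50 × 0.11 = 5.5
  Participation 75 × 0.1 = 7.5
Sum = 56.9
Because the Peer review minimum was not met, the result is Unsatisfactory.

Unsatisfactory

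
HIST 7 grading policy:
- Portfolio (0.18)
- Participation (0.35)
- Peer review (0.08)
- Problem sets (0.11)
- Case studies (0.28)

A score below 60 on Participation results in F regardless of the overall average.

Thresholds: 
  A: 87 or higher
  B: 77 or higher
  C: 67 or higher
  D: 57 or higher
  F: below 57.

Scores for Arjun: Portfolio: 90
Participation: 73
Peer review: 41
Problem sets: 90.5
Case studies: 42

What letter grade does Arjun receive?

D

Participation score 73 ≥ 60: minimum met.
Weighted total:
  Portfolio 90 × 0.18 = 16.2
  Participation 73 × 0.35 = 25.55
  Peer review 41 × 0.08 = 3.28
  Problem sets 90.5 × 0.11 = 9.955
  Case studies 42 × 0.28 = 11.76
Sum = 66.745
66.745 is ≥ 57 and < 67 → D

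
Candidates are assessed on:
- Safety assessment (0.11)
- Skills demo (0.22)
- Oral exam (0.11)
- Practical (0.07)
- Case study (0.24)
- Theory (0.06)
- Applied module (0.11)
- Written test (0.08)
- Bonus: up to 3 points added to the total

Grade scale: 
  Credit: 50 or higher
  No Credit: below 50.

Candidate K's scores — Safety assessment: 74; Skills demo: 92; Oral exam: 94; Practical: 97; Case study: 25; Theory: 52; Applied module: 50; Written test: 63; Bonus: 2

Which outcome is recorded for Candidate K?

Credit

Weighted total:
  Safety assessment 74 × 0.11 = 8.14
  Skills demo 92 × 0.22 = 20.24
  Oral exam 94 × 0.11 = 10.34
  Practical 97 × 0.07 = 6.79
  Case study 25 × 0.24 = 6
  Theory 52 × 0.06 = 3.12
  Applied module 50 × 0.11 = 5.5
  Written test 63 × 0.08 = 5.04
Sum = 65.17
Bonus: 65.17 + 2 = 67.17
67.17 ≥ 50 → Credit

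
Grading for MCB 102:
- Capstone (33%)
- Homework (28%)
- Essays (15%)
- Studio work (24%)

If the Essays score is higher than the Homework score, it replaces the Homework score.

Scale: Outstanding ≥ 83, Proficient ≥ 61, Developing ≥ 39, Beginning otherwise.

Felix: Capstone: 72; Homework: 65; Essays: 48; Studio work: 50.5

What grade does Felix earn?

Proficient

Essays (48) ≤ Homework (65), so Homework stays at 65.
Weighted total:
  Capstone 72 × 0.33 = 23.76
  Homework 65 × 0.28 = 18.2
  Essays 48 × 0.15 = 7.2
  Studio work 50.5 × 0.24 = 12.12
Sum = 61.28
61.28 is ≥ 61 and < 83 → Proficient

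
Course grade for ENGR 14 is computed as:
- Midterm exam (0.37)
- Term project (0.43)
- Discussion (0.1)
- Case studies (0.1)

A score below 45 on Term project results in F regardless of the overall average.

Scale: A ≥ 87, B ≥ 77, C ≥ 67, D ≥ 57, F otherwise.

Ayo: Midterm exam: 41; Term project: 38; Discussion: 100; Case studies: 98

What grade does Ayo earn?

F

Term project score 38 < 45: minimum not met.
Weighted total:
  Midterm exam 41 × 0.37 = 15.17
  Term project 38 × 0.43 = 16.34
  Discussion 100 × 0.1 = 10
  Case studies 98 × 0.1 = 9.8
Sum = 51.31
Because the Term project minimum was not met, the result is F.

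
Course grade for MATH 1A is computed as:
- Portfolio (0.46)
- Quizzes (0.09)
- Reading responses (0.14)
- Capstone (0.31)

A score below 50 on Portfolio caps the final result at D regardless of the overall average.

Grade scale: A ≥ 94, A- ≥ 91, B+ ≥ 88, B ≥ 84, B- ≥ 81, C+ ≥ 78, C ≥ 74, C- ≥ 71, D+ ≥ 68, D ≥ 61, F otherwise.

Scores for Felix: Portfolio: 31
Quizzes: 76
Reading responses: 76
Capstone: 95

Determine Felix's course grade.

D

Portfolio score 31 < 50: minimum not met.
Weighted total:
  Portfolio 31 × 0.46 = 14.26
  Quizzes 76 × 0.09 = 6.84
  Reading responses 76 × 0.14 = 10.64
  Capstone 95 × 0.31 = 29.45
Sum = 61.19
61.19 would be D; cap at D applies → D.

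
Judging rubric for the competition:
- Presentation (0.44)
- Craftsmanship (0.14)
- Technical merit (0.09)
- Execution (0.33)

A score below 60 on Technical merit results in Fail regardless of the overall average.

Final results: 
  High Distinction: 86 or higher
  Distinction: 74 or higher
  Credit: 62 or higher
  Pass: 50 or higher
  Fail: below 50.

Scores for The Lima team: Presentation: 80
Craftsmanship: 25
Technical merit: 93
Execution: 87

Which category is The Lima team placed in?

Distinction

Technical merit score 93 ≥ 60: minimum met.
Weighted total:
  Presentation 80 × 0.44 = 35.2
  Craftsmanship 25 × 0.14 = 3.5
  Technical merit 93 × 0.09 = 8.37
  Execution 87 × 0.33 = 28.71
Sum = 75.78
75.78 is ≥ 74 and < 86 → Distinction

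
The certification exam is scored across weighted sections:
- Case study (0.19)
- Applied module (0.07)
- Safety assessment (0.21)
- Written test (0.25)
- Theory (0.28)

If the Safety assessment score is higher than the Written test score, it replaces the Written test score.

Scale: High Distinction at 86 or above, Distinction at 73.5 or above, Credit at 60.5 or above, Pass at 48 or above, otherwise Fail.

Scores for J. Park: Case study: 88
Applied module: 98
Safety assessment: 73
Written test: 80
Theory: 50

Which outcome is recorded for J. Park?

Safety assessment (73) ≤ Written test (80), so Written test stays at 80.
Weighted total:
  Case study 88 × 0.19 = 16.72
  Applied module 98 × 0.07 = 6.86
  Safety assessment 73 × 0.21 = 15.33
  Written test 80 × 0.25 = 20
  Theory 50 × 0.28 = 14
Sum = 72.91
72.91 is ≥ 60.5 and < 73.5 → Credit

Credit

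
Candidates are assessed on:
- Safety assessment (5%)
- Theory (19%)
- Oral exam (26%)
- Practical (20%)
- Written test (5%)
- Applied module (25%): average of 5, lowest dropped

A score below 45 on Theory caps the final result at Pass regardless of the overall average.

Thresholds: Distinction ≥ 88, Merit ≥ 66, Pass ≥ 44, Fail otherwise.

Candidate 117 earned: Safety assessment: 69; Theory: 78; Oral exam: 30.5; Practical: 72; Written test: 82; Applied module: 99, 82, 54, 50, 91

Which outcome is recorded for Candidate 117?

Applied module: drop 50 → average of remaining 4 = 326/4 = 81.5
Theory score 78 ≥ 45: minimum met.
Weighted total:
  Safety assessment 69 × 0.05 = 3.45
  Theory 78 × 0.19 = 14.82
  Oral exam 30.5 × 0.26 = 7.93
  Practical 72 × 0.2 = 14.4
  Written test 82 × 0.05 = 4.1
  Applied module 81.5 × 0.25 = 20.375
Sum = 65.075
65.075 is ≥ 44 and < 66 → Pass

Pass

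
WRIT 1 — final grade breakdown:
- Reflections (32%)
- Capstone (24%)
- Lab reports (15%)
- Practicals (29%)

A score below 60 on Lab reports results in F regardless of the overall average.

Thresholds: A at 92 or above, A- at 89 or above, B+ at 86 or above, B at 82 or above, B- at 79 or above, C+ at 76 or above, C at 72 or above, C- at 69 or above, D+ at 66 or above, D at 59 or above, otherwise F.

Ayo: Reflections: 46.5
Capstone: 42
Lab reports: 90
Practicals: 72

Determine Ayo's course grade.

Lab reports score 90 ≥ 60: minimum met.
Weighted total:
  Reflections 46.5 × 0.32 = 14.88
  Capstone 42 × 0.24 = 10.08
  Lab reports 90 × 0.15 = 13.5
  Practicals 72 × 0.29 = 20.88
Sum = 59.34
59.34 is ≥ 59 and < 66 → D

D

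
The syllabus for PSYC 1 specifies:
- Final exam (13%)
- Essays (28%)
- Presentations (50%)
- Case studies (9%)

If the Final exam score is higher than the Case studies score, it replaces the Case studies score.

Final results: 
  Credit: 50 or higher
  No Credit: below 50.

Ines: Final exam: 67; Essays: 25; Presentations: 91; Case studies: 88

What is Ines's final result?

Credit

Final exam (67) ≤ Case studies (88), so Case studies stays at 88.
Weighted total:
  Final exam 67 × 0.13 = 8.71
  Essays 25 × 0.28 = 7
  Presentations 91 × 0.5 = 45.5
  Case studies 88 × 0.09 = 7.92
Sum = 69.13
69.13 ≥ 50 → Credit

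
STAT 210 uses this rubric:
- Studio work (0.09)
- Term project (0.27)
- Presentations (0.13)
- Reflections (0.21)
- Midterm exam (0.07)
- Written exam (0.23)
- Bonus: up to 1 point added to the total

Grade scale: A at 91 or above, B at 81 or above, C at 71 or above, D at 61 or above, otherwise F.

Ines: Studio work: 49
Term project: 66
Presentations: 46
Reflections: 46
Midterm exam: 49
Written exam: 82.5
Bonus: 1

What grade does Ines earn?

D

Weighted total:
  Studio work 49 × 0.09 = 4.41
  Term project 66 × 0.27 = 17.82
  Presentations 46 × 0.13 = 5.98
  Reflections 46 × 0.21 = 9.66
  Midterm exam 49 × 0.07 = 3.43
  Written exam 82.5 × 0.23 = 18.975
Sum = 60.275
Bonus: 60.275 + 1 = 61.275
61.275 is ≥ 61 and < 71 → D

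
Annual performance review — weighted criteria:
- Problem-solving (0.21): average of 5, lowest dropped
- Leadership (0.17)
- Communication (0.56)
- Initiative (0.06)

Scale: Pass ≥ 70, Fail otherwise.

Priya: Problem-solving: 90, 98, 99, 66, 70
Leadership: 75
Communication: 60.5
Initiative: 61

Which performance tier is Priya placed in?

Problem-solving: drop 66 → average of remaining 4 = 357/4 = 89.25
Weighted total:
  Problem-solving 89.25 × 0.21 = 18.7425
  Leadership 75 × 0.17 = 12.75
  Communication 60.5 × 0.56 = 33.88
  Initiative 61 × 0.06 = 3.66
Sum = 69.0325
69.0325 < 70 → Fail

Fail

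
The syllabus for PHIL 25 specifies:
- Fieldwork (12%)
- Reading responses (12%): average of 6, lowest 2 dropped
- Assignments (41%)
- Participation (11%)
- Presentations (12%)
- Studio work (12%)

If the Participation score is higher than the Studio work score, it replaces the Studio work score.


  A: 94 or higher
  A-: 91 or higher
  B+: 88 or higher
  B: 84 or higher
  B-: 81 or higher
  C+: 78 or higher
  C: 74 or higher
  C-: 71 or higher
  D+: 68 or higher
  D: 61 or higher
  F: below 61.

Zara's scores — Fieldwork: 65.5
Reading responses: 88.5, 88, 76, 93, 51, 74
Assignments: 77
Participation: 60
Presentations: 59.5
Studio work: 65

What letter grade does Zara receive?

Reading responses: drop 51, 74 → average of remaining 4 = 345.5/4 = 86.375
Participation (60) ≤ Studio work (65), so Studio work stays at 65.
Weighted total:
  Fieldwork 65.5 × 0.12 = 7.86
  Reading responses 86.375 × 0.12 = 10.365
  Assignments 77 × 0.41 = 31.57
  Participation 60 × 0.11 = 6.6
  Presentations 59.5 × 0.12 = 7.14
  Studio work 65 × 0.12 = 7.8
Sum = 71.335
71.335 is ≥ 71 and < 74 → C-

C-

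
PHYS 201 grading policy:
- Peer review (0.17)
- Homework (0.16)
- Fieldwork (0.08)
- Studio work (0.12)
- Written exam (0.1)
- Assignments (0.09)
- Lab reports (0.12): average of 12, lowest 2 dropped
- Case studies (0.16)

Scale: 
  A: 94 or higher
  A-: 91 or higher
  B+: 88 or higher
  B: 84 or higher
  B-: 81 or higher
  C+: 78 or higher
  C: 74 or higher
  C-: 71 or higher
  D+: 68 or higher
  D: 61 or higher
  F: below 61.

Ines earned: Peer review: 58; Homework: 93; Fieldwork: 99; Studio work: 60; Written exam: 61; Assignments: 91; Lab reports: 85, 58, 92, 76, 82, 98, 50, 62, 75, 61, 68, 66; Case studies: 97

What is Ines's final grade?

Lab reports: drop 50, 58 → average of remaining 10 = 765/10 = 76.5
Weighted total:
  Peer review 58 × 0.17 = 9.86
  Homework 93 × 0.16 = 14.88
  Fieldwork 99 × 0.08 = 7.92
  Studio work 60 × 0.12 = 7.2
  Written exam 61 × 0.1 = 6.1
  Assignments 91 × 0.09 = 8.19
  Lab reports 76.5 × 0.12 = 9.18
  Case studies 97 × 0.16 = 15.52
Sum = 78.85
78.85 is ≥ 78 and < 81 → C+

C+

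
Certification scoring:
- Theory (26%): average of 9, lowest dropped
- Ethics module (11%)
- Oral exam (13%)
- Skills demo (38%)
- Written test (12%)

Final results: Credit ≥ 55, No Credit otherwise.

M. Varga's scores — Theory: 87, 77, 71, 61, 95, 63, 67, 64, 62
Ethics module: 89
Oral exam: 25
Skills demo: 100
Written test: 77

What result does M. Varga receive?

Theory: drop 61 → average of remaining 8 = 586/8 = 73.25
Weighted total:
  Theory 73.25 × 0.26 = 19.045
  Ethics module 89 × 0.11 = 9.79
  Oral exam 25 × 0.13 = 3.25
  Skills demo 100 × 0.38 = 38
  Written test 77 × 0.12 = 9.24
Sum = 79.325
79.325 ≥ 55 → Credit

Credit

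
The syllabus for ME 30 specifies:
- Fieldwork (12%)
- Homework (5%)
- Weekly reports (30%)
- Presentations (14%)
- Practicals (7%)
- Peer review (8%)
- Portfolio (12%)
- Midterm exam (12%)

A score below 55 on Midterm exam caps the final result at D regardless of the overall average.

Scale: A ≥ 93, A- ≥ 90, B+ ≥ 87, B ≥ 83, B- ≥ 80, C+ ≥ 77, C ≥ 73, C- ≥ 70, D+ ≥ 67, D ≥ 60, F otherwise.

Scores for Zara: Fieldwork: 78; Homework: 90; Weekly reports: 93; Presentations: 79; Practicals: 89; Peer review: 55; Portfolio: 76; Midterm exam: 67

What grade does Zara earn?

Midterm exam score 67 ≥ 55: minimum met.
Weighted total:
  Fieldwork 78 × 0.12 = 9.36
  Homework 90 × 0.05 = 4.5
  Weekly reports 93 × 0.3 = 27.9
  Presentations 79 × 0.14 = 11.06
  Practicals 89 × 0.07 = 6.23
  Peer review 55 × 0.08 = 4.4
  Portfolio 76 × 0.12 = 9.12
  Midterm exam 67 × 0.12 = 8.04
Sum = 80.61
80.61 is ≥ 80 and < 83 → B-

B-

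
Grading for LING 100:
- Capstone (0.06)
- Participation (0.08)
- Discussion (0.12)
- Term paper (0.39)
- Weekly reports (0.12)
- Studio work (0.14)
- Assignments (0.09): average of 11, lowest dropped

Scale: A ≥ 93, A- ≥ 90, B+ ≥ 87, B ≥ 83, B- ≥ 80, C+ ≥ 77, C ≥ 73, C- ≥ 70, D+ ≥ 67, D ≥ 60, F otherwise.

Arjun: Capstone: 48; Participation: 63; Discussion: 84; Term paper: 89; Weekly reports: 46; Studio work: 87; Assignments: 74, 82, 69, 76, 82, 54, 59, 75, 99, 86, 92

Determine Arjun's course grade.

C+

Assignments: drop 54 → average of remaining 10 = 794/10 = 79.4
Weighted total:
  Capstone 48 × 0.06 = 2.88
  Participation 63 × 0.08 = 5.04
  Discussion 84 × 0.12 = 10.08
  Term paper 89 × 0.39 = 34.71
  Weekly reports 46 × 0.12 = 5.52
  Studio work 87 × 0.14 = 12.18
  Assignments 79.4 × 0.09 = 7.146
Sum = 77.556
77.556 is ≥ 77 and < 80 → C+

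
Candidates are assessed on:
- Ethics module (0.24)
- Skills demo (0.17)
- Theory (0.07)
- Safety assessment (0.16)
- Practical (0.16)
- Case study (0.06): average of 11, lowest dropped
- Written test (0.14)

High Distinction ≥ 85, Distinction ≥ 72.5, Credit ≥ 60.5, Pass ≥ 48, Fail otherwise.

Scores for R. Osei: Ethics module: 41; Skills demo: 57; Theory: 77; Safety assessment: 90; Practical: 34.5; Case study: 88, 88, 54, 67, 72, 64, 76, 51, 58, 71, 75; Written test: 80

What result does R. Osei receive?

Pass

Case study: drop 51 → average of remaining 10 = 713/10 = 71.3
Weighted total:
  Ethics module 41 × 0.24 = 9.84
  Skills demo 57 × 0.17 = 9.69
  Theory 77 × 0.07 = 5.39
  Safety assessment 90 × 0.16 = 14.4
  Practical 34.5 × 0.16 = 5.52
  Case study 71.3 × 0.06 = 4.278
  Written test 80 × 0.14 = 11.2
Sum = 60.318
60.318 is ≥ 48 and < 60.5 → Pass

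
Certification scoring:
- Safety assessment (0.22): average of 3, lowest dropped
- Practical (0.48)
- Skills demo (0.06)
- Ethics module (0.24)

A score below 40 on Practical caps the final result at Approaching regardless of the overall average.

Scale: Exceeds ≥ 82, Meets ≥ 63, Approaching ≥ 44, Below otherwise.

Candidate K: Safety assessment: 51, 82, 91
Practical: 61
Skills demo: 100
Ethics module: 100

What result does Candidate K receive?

Meets

Safety assessment: drop 51 → average of remaining 2 = 173/2 = 86.5
Practical score 61 ≥ 40: minimum met.
Weighted total:
  Safety assessment 86.5 × 0.22 = 19.03
  Practical 61 × 0.48 = 29.28
  Skills demo 100 × 0.06 = 6
  Ethics module 100 × 0.24 = 24
Sum = 78.31
78.31 is ≥ 63 and < 82 → Meets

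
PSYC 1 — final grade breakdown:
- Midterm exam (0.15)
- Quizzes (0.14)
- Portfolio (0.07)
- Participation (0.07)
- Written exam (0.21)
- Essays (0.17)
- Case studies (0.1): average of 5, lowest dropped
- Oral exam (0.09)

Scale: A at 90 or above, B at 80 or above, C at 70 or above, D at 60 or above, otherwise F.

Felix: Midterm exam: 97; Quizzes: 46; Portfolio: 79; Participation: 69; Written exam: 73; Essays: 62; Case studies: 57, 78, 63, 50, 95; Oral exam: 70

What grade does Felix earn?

C

Case studies: drop 50 → average of remaining 4 = 293/4 = 73.25
Weighted total:
  Midterm exam 97 × 0.15 = 14.55
  Quizzes 46 × 0.14 = 6.44
  Portfolio 79 × 0.07 = 5.53
  Participation 69 × 0.07 = 4.83
  Written exam 73 × 0.21 = 15.33
  Essays 62 × 0.17 = 10.54
  Case studies 73.25 × 0.1 = 7.325
  Oral exam 70 × 0.09 = 6.3
Sum = 70.845
70.845 is ≥ 70 and < 80 → C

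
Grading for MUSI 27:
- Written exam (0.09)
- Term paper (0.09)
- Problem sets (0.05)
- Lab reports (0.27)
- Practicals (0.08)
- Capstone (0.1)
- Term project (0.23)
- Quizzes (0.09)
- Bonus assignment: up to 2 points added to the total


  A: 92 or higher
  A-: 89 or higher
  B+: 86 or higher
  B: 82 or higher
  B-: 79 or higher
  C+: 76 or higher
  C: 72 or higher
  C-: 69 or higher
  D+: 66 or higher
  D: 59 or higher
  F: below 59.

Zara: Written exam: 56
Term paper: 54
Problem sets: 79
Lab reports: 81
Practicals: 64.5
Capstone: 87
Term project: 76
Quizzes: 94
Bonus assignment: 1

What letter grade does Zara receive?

Weighted total:
  Written exam 56 × 0.09 = 5.04
  Term paper 54 × 0.09 = 4.86
  Problem sets 79 × 0.05 = 3.95
  Lab reports 81 × 0.27 = 21.87
  Practicals 64.5 × 0.08 = 5.16
  Capstone 87 × 0.1 = 8.7
  Term project 76 × 0.23 = 17.48
  Quizzes 94 × 0.09 = 8.46
Sum = 75.52
Bonus assignment: 75.52 + 1 = 76.52
76.52 is ≥ 76 and < 79 → C+

C+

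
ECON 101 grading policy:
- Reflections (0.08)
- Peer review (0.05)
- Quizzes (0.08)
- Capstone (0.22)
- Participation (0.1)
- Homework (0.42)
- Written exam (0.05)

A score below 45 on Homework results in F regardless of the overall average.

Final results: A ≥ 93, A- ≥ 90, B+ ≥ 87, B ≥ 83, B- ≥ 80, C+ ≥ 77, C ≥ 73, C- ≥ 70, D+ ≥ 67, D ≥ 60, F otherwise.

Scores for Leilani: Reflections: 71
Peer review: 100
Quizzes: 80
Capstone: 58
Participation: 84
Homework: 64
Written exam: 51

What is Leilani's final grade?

D+

Homework score 64 ≥ 45: minimum met.
Weighted total:
  Reflections 71 × 0.08 = 5.68
  Peer review 100 × 0.05 = 5
  Quizzes 80 × 0.08 = 6.4
  Capstone 58 × 0.22 = 12.76
  Participation 84 × 0.1 = 8.4
  Homework 64 × 0.42 = 26.88
  Written exam 51 × 0.05 = 2.55
Sum = 67.67
67.67 is ≥ 67 and < 70 → D+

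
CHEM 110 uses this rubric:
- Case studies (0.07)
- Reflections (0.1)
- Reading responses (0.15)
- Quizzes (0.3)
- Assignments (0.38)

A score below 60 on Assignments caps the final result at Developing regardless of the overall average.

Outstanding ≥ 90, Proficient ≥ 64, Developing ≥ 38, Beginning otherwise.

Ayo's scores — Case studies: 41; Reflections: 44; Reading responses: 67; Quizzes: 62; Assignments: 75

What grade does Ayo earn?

Assignments score 75 ≥ 60: minimum met.
Weighted total:
  Case studies 41 × 0.07 = 2.87
  Reflections 44 × 0.1 = 4.4
  Reading responses 67 × 0.15 = 10.05
  Quizzes 62 × 0.3 = 18.6
  Assignments 75 × 0.38 = 28.5
Sum = 64.42
64.42 is ≥ 64 and < 90 → Proficient

Proficient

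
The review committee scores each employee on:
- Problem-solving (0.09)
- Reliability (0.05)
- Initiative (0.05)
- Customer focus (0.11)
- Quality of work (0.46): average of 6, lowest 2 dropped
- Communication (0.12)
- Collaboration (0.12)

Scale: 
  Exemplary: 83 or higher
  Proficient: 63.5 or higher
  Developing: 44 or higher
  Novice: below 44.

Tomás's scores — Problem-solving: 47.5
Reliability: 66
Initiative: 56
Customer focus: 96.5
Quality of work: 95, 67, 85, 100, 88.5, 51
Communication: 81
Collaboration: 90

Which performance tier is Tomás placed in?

Quality of work: drop 51, 67 → average of remaining 4 = 368.5/4 = 92.125
Weighted total:
  Problem-solving 47.5 × 0.09 = 4.275
  Reliability 66 × 0.05 = 3.3
  Initiative 56 × 0.05 = 2.8
  Customer focus 96.5 × 0.11 = 10.615
  Quality of work 92.125 × 0.46 = 42.3775
  Communication 81 × 0.12 = 9.72
  Collaboration 90 × 0.12 = 10.8
Sum = 83.8875
83.8875 ≥ 83 → Exemplary

Exemplary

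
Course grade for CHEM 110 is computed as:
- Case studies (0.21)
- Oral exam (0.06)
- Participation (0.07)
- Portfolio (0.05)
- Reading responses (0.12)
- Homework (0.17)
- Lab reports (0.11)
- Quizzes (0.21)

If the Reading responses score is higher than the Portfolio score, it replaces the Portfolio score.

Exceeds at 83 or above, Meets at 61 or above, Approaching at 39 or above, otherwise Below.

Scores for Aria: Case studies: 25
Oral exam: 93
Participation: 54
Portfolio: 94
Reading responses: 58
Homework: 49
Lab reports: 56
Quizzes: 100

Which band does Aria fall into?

Meets

Reading responses (58) ≤ Portfolio (94), so Portfolio stays at 94.
Weighted total:
  Case studies 25 × 0.21 = 5.25
  Oral exam 93 × 0.06 = 5.58
  Participation 54 × 0.07 = 3.78
  Portfolio 94 × 0.05 = 4.7
  Reading responses 58 × 0.12 = 6.96
  Homework 49 × 0.17 = 8.33
  Lab reports 56 × 0.11 = 6.16
  Quizzes 100 × 0.21 = 21
Sum = 61.76
61.76 is ≥ 61 and < 83 → Meets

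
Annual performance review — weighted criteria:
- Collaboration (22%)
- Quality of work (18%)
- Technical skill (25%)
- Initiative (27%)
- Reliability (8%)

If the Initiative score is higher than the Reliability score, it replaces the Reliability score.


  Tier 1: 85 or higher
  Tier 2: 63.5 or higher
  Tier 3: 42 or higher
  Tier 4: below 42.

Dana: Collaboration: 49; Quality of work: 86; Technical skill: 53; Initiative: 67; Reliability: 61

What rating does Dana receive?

Initiative (67) > Reliability (61), so Reliability counts as 67.
Weighted total:
  Collaboration 49 × 0.22 = 10.78
  Quality of work 86 × 0.18 = 15.48
  Technical skill 53 × 0.25 = 13.25
  Initiative 67 × 0.27 = 18.09
  Reliability 67 × 0.08 = 5.36
Sum = 62.96
62.96 is ≥ 42 and < 63.5 → Tier 3

Tier 3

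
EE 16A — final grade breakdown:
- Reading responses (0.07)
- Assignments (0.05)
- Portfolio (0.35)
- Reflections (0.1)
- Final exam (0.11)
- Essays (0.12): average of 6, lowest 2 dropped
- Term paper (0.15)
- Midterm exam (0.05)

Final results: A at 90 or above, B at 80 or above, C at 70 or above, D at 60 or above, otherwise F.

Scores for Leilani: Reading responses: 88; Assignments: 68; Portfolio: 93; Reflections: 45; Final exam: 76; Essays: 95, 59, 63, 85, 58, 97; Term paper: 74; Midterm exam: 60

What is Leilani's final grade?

C

Essays: drop 58, 59 → average of remaining 4 = 340/4 = 85
Weighted total:
  Reading responses 88 × 0.07 = 6.16
  Assignments 68 × 0.05 = 3.4
  Portfolio 93 × 0.35 = 32.55
  Reflections 45 × 0.1 = 4.5
  Final exam 76 × 0.11 = 8.36
  Essays 85 × 0.12 = 10.2
  Term paper 74 × 0.15 = 11.1
  Midterm exam 60 × 0.05 = 3
Sum = 79.27
79.27 is ≥ 70 and < 80 → C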